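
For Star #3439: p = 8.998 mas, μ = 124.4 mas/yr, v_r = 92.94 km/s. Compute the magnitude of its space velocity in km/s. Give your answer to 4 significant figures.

d = 1/p = 1/0.008998″ = 111.14 pc.
μ = 124.4 mas/yr = 0.1244 ″/yr.
v_t = 4.740 μ d = 4.740 × 0.1244 × 111.14 = 65.534 km/s.
v = √(v_r² + v_t²) = √(92.94² + 65.534²) = √12932.5 = 113.72 km/s.

113.7 km/s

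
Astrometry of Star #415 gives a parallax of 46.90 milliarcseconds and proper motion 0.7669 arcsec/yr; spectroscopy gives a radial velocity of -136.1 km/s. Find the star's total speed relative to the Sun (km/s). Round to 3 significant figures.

d = 1/p = 1/0.04690″ = 21.322 pc.
v_t = 4.740 μ d = 4.740 × 0.7669 × 21.322 = 77.508 km/s.
v = √(v_r² + v_t²) = √((-136.1)² + 77.508²) = √24530.7 = 156.62 km/s.

157 km/s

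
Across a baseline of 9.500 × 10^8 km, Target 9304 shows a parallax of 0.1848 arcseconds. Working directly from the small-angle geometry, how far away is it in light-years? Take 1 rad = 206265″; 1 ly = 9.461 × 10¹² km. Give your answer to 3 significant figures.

112 ly

θ = 0.1848″ = 0.1848/206265 = 8.9593 × 10^-7 rad.
d = B/θ = (9.500 × 10^8) / (8.9593 × 10^-7) = 1.0604 × 10^15 km = (1.0604 × 10^15) / (9.461 × 10^12) ly = 112.08 ly.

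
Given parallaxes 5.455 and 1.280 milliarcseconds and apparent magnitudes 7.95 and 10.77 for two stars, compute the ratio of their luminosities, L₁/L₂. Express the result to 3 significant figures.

d₁ = 1/p₁ = 1/0.005455″ = 183.32 pc; d₂ = 1/p₂ = 1/0.001280″ = 781.25 pc.
M₁ = m₁ − 5 log₁₀ d₁ + 5 = 7.95 − 11.3160 + 5 = 1.6340.
M₂ = 10.77 − 14.4640 + 5 = 1.3060.
L₁/L₂ = 10^(0.4(M₂ − M₁)) = 10^(0.4 × (-0.3280)) = 10^(-0.13120) = 0.73926.

L₁/L₂ = 0.739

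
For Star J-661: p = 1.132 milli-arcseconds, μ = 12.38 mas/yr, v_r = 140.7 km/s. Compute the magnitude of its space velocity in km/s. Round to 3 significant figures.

150 km/s

d = 1/p = 1/0.001132″ = 883.39 pc.
μ = 12.38 mas/yr = 0.01238 ″/yr.
v_t = 4.740 μ d = 4.740 × 0.01238 × 883.39 = 51.838 km/s.
v = √(v_r² + v_t²) = √(140.7² + 51.838²) = √22483.7 = 149.95 km/s.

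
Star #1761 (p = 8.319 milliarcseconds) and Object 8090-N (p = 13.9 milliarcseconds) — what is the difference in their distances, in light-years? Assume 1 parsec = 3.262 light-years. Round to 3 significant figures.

157 ly

d_A = 1/0.008319″ = 120.21 pc; d_B = 1/0.01390″ = 71.942 pc.
|d_B − d_A| = |71.942 − 120.21| = 48.268 pc = 48.268 × 3.262 ly = 157.45 ly.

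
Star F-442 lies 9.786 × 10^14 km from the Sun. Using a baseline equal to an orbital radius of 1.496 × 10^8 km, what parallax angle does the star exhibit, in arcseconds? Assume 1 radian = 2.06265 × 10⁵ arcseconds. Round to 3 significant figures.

0.0315 arcsec

θ ≈ B/d = (1.496 × 10^8) / (9.786 × 10^14) = 1.5287 × 10^-7 rad.
In arcseconds: 1.5287 × 10^-7 × 206265 = 0.031532″.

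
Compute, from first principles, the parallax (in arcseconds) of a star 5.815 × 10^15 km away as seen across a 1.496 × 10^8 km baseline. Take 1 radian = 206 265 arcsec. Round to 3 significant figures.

θ ≈ B/d = (1.496 × 10^8) / (5.815 × 10^15) = 2.5727 × 10^-8 rad.
In arcseconds: 2.5727 × 10^-8 × 206265 = 0.0053066″.

0.00531 arcsec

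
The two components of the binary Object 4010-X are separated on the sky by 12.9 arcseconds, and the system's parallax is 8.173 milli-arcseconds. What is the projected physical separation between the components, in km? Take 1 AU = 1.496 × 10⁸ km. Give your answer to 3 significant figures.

d = 1/p = 1/0.008173″ = 122.35 pc.
At distance d (pc), an angle of θ arcsec spans θ·d AU: s = 12.9 × 122.35 = 1578.3 AU.
= 1578.3 × 1.496 × 10⁸ km = 2.3611 × 10^11 km.

2.36 × 10^11 km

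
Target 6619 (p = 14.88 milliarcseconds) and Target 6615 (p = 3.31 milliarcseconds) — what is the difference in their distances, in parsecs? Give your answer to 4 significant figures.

d_A = 1/0.01488″ = 67.204 pc; d_B = 1/0.003310″ = 302.11 pc.
|d_B − d_A| = |302.11 − 67.204| = 234.91 pc.

234.9 pc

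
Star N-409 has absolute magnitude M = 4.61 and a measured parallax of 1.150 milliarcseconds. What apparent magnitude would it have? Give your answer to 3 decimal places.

m = 14.307

d = 1/p = 1/0.001150″ = 869.57 pc.
m − M = 5 log₁₀ d − 5 = 5 log₁₀(869.57) − 5 = 14.6965 − 5 = 9.6965.
m = M + (m − M) = 4.61 + 9.6965 = 14.307.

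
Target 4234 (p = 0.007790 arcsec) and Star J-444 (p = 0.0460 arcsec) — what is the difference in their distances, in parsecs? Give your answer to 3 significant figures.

107 pc

d_A = 1/0.007790″ = 128.37 pc; d_B = 1/0.04600″ = 21.739 pc.
|d_B − d_A| = |21.739 − 128.37| = 106.63 pc.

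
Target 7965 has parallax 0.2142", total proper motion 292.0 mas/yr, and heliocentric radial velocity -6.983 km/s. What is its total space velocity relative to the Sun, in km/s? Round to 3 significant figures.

d = 1/p = 1/0.2142″ = 4.6685 pc.
μ = 292.0 mas/yr = 0.2920 ″/yr.
v_t = 4.740 μ d = 4.740 × 0.2920 × 4.6685 = 6.4616 km/s.
v = √(v_r² + v_t²) = √((-6.983)² + 6.4616²) = √90.5146 = 9.5139 km/s.

9.51 km/s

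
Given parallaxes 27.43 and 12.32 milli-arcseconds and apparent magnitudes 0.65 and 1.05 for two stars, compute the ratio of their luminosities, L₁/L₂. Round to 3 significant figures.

L₁/L₂ = 0.292

d₁ = 1/p₁ = 1/0.02743″ = 36.456 pc; d₂ = 1/p₂ = 1/0.01232″ = 81.169 pc.
M₁ = m₁ − 5 log₁₀ d₁ + 5 = 0.65 − 7.8088 + 5 = -2.1588.
M₂ = 1.05 − 9.5470 + 5 = -3.4970.
L₁/L₂ = 10^(0.4(M₂ − M₁)) = 10^(0.4 × (-1.3382)) = 10^(-0.53528) = 0.29155.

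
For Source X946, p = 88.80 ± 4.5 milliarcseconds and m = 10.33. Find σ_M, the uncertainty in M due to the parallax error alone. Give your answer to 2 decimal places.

σ_M = 0.11 mag

M = m − 5 log₁₀ d + 5 = m + 5 log₁₀ p + 5, so ∂M/∂p = 5/(p ln 10).
σ_M = (5/ln 10) · (σ_p/p) = 2.1715 × 4.5/88.80 = 2.1715 × 0.050676 = 0.11004.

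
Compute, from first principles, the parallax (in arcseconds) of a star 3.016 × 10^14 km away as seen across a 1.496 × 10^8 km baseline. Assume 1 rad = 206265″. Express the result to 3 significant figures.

θ ≈ B/d = (1.496 × 10^8) / (3.016 × 10^14) = 4.9602 × 10^-7 rad.
In arcseconds: 4.9602 × 10^-7 × 206265 = 0.10231″.

0.102 arcsec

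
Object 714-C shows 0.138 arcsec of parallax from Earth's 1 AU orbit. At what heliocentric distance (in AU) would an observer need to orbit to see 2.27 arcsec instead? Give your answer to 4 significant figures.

Parallax scales linearly with baseline: p ∝ B, so B = p_target / p_Earth × 1 AU.
B = 2.27 / 0.138 = 16.449 AU.

16.45 AU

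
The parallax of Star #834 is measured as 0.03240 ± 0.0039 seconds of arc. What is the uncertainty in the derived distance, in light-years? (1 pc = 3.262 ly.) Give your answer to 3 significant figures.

12.1 ly

d = 1/p, so σ_d = σ_p / p².
σ_d = 0.00390 / (0.03240)² = 0.00390 / 0.0010498 = 3.715 pc = 3.715 × 3.262 ly = 12.118 ly.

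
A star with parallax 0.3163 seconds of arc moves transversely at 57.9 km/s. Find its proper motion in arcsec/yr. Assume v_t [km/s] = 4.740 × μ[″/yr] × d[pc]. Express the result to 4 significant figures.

d = 1/p = 1/0.3163″ = 3.1616 pc.
μ = v_t / (4.74 d) = 57.9 / (4.74 × 3.1616) = 57.9 / 14.986 = 3.8636 ″/yr.

3.864 arcsec/yr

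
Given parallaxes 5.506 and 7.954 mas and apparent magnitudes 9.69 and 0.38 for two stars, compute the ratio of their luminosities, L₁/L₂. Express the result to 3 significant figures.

d₁ = 1/p₁ = 1/0.005506″ = 181.62 pc; d₂ = 1/p₂ = 1/0.007954″ = 125.72 pc.
M₁ = m₁ − 5 log₁₀ d₁ + 5 = 9.69 − 11.2958 + 5 = 3.3942.
M₂ = 0.38 − 10.4970 + 5 = -5.1170.
L₁/L₂ = 10^(0.4(M₂ − M₁)) = 10^(0.4 × (-8.5112)) = 10^(-3.40448) = 0.00039402.

L₁/L₂ = 0.000394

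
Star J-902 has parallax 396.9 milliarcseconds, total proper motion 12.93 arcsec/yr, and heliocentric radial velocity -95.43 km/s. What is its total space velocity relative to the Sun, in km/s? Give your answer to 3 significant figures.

d = 1/p = 1/0.3969″ = 2.5195 pc.
v_t = 4.740 μ d = 4.740 × 12.93 × 2.5195 = 154.42 km/s.
v = √(v_r² + v_t²) = √((-95.43)² + 154.42²) = √32952.4 = 181.53 km/s.

182 km/s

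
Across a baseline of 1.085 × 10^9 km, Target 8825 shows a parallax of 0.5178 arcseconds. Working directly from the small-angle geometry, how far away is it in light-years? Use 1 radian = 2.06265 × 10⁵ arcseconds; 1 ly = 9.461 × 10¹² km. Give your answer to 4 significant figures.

θ = 0.5178″ = 0.5178/206265 = 2.5104 × 10^-6 rad.
d = B/θ = (1.085 × 10^9) / (2.5104 × 10^-6) = 4.3220 × 10^14 km = (4.3220 × 10^14) / (9.461 × 10^12) ly = 45.682 ly.

45.68 ly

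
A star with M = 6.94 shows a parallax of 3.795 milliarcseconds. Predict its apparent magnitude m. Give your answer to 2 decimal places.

m = 14.04

d = 1/p = 1/0.003795″ = 263.5 pc.
m − M = 5 log₁₀ d − 5 = 5 log₁₀(263.5) − 5 = 12.1039 − 5 = 7.1039.
m = M + (m − M) = 6.94 + 7.1039 = 14.04.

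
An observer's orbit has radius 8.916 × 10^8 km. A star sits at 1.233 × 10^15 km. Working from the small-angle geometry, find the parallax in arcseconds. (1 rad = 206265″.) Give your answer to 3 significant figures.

0.149 arcsec

θ ≈ B/d = (8.916 × 10^8) / (1.233 × 10^15) = 7.2311 × 10^-7 rad.
In arcseconds: 7.2311 × 10^-7 × 206265 = 0.14915″.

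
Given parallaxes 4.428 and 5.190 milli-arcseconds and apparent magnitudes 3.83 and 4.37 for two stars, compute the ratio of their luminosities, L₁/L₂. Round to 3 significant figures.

L₁/L₂ = 2.26

d₁ = 1/p₁ = 1/0.004428″ = 225.84 pc; d₂ = 1/p₂ = 1/0.005190″ = 192.68 pc.
M₁ = m₁ − 5 log₁₀ d₁ + 5 = 3.83 − 11.7690 + 5 = -2.9390.
M₂ = 4.37 − 11.4242 + 5 = -2.0542.
L₁/L₂ = 10^(0.4(M₂ − M₁)) = 10^(0.4 × 0.8848) = 10^0.35392 = 2.259.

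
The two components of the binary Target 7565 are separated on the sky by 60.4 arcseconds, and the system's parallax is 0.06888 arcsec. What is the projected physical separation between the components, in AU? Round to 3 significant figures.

877 AU

d = 1/p = 1/0.06888″ = 14.518 pc.
At distance d (pc), an angle of θ arcsec spans θ·d AU: s = 60.4 × 14.518 = 876.89 AU.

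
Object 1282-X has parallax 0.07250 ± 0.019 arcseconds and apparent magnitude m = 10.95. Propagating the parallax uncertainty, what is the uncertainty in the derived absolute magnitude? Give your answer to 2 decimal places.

M = m − 5 log₁₀ d + 5 = m + 5 log₁₀ p + 5, so ∂M/∂p = 5/(p ln 10).
σ_M = (5/ln 10) · (σ_p/p) = 2.1715 × 0.019/0.07250 = 2.1715 × 0.26207 = 0.56909.

σ_M = 0.57 mag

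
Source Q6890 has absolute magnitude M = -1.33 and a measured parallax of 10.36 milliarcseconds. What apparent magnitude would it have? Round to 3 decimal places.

m = 3.593

d = 1/p = 1/0.01036″ = 96.525 pc.
m − M = 5 log₁₀ d − 5 = 5 log₁₀(96.525) − 5 = 9.9232 − 5 = 4.9232.
m = M + (m − M) = -1.33 + 4.9232 = 3.593.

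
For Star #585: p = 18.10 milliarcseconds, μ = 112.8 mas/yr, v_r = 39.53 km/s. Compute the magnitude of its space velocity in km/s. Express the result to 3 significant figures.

49.3 km/s

d = 1/p = 1/0.01810″ = 55.249 pc.
μ = 112.8 mas/yr = 0.1128 ″/yr.
v_t = 4.740 μ d = 4.740 × 0.1128 × 55.249 = 29.54 km/s.
v = √(v_r² + v_t²) = √(39.53² + 29.54²) = √2435.23 = 49.348 km/s.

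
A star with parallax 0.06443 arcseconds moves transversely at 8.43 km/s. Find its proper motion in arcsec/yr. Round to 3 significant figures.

d = 1/p = 1/0.06443″ = 15.521 pc.
μ = v_t / (4.74 d) = 8.43 / (4.74 × 15.521) = 8.43 / 73.57 = 0.11458 ″/yr.

0.115 arcsec/yr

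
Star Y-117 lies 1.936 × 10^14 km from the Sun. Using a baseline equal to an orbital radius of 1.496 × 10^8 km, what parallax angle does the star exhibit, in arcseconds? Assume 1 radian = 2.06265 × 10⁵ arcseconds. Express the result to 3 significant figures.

θ ≈ B/d = (1.496 × 10^8) / (1.936 × 10^14) = 7.7273 × 10^-7 rad.
In arcseconds: 7.7273 × 10^-7 × 206265 = 0.15939″.

0.159 arcsec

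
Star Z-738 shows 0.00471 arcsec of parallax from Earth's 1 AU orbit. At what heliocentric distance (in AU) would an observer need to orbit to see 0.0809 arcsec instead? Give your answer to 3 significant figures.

17.2 AU

Parallax scales linearly with baseline: p ∝ B, so B = p_target / p_Earth × 1 AU.
B = 0.0809 / 0.00471 = 17.176 AU.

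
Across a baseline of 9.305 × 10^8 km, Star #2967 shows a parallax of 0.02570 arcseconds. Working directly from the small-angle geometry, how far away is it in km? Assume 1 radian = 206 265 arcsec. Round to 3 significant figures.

θ = 0.02570″ = 0.02570/206265 = 1.2460 × 10^-7 rad.
d = B/θ = (9.305 × 10^8) / (1.2460 × 10^-7) = 7.4679 × 10^15 km.

7.47 × 10^15 km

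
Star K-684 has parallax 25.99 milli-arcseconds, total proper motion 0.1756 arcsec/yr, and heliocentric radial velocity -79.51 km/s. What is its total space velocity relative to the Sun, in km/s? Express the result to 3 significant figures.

85.7 km/s

d = 1/p = 1/0.02599″ = 38.476 pc.
v_t = 4.740 μ d = 4.740 × 0.1756 × 38.476 = 32.025 km/s.
v = √(v_r² + v_t²) = √((-79.51)² + 32.025²) = √7347.44 = 85.717 km/s.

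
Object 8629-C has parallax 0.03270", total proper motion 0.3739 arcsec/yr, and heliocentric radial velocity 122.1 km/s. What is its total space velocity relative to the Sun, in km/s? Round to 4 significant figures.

d = 1/p = 1/0.03270″ = 30.581 pc.
v_t = 4.740 μ d = 4.740 × 0.3739 × 30.581 = 54.198 km/s.
v = √(v_r² + v_t²) = √(122.1² + 54.198²) = √17845.8 = 133.59 km/s.

133.6 km/s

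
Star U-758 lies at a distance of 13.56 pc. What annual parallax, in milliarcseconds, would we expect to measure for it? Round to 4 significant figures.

p = 1/d = 1/13.56 = 0.073746 arcsec.
= 0.073746 × 1000 = 73.746 mas.

73.75 mas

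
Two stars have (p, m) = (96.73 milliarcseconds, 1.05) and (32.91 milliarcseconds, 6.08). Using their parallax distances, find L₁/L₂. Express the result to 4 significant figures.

L₁/L₂ = 11.90

d₁ = 1/p₁ = 1/0.09673″ = 10.338 pc; d₂ = 1/p₂ = 1/0.03291″ = 30.386 pc.
M₁ = m₁ − 5 log₁₀ d₁ + 5 = 1.05 − 5.0722 + 5 = 0.9778.
M₂ = 6.08 − 7.4134 + 5 = 3.6666.
L₁/L₂ = 10^(0.4(M₂ − M₁)) = 10^(0.4 × 2.6888) = 10^1.07552 = 11.899.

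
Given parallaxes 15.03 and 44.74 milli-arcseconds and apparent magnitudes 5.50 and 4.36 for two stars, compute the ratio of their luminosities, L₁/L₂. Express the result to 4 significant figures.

d₁ = 1/p₁ = 1/0.01503″ = 66.534 pc; d₂ = 1/p₂ = 1/0.04474″ = 22.351 pc.
M₁ = m₁ − 5 log₁₀ d₁ + 5 = 5.50 − 9.1152 + 5 = 1.3848.
M₂ = 4.36 − 6.7465 + 5 = 2.6135.
L₁/L₂ = 10^(0.4(M₂ − M₁)) = 10^(0.4 × 1.2287) = 10^0.49148 = 3.1008.

L₁/L₂ = 3.101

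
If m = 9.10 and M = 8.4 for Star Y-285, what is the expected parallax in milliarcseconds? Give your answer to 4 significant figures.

72.44 mas

m − M = 9.10 − 8.4 = 0.70.
d = 10^((m−M)/5 + 1) = 10^1.140 = 13.804 pc.
p = 1/d = 1/13.804 = 0.072443 arcsec = 72.443 mas.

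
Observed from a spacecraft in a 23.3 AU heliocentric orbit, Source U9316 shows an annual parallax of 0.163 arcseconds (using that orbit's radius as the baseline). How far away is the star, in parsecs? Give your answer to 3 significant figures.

143 pc

With baseline B (in AU) and parallax p (in arcsec), d = B/p parsecs.
d = 23.3 / 0.163 = 142.94 pc.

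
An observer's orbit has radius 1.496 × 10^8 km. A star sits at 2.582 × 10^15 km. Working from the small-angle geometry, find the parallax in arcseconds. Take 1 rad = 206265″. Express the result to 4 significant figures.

0.01195 arcsec

θ ≈ B/d = (1.496 × 10^8) / (2.582 × 10^15) = 5.7940 × 10^-8 rad.
In arcseconds: 5.7940 × 10^-8 × 206265 = 0.011951″.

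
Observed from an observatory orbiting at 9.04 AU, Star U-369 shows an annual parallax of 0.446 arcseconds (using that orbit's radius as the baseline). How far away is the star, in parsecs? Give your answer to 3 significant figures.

20.3 pc

With baseline B (in AU) and parallax p (in arcsec), d = B/p parsecs.
d = 9.04 / 0.446 = 20.269 pc.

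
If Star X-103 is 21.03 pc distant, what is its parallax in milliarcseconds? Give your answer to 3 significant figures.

p = 1/d = 1/21.03 = 0.047551 arcsec.
= 0.047551 × 1000 = 47.551 mas.

47.6 mas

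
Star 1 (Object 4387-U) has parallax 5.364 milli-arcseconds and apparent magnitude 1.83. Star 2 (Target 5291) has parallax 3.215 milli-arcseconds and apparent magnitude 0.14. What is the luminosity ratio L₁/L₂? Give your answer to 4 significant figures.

d₁ = 1/p₁ = 1/0.005364″ = 186.43 pc; d₂ = 1/p₂ = 1/0.003215″ = 311.04 pc.
M₁ = m₁ − 5 log₁₀ d₁ + 5 = 1.83 − 11.3526 + 5 = -4.5226.
M₂ = 0.14 − 12.4641 + 5 = -7.3241.
L₁/L₂ = 10^(0.4(M₂ − M₁)) = 10^(0.4 × (-2.8015)) = 10^(-1.12060) = 0.075753.

L₁/L₂ = 0.07575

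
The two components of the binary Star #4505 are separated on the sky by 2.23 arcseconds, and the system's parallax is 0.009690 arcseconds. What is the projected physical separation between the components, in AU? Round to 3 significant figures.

230 AU

d = 1/p = 1/0.009690″ = 103.2 pc.
At distance d (pc), an angle of θ arcsec spans θ·d AU: s = 2.23 × 103.2 = 230.14 AU.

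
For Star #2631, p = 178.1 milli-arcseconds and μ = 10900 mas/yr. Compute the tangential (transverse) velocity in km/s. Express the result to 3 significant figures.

290 km/s

d = 1/p = 1/0.1781″ = 5.6148 pc.
μ = 10900 mas/yr = 10.9 ″/yr.
v_t = 4.74 × μ × d = 4.74 × 10.9 × 5.6148 = 290.09 km/s.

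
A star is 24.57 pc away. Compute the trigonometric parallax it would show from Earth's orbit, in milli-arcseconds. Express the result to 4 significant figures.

40.70 mas

p = 1/d = 1/24.57 = 0.0407 arcsec.
= 0.0407 × 1000 = 40.7 mas.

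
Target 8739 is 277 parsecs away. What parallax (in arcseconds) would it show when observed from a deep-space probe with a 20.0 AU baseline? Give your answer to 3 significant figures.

0.0722 arcsec

p (arcsec) = B (AU) / d (pc).
p = 20.0 / 277 = 0.072202 arcsec.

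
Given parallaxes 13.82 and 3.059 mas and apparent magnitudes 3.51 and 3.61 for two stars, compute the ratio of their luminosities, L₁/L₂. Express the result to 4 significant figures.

d₁ = 1/p₁ = 1/0.01382″ = 72.359 pc; d₂ = 1/p₂ = 1/0.003059″ = 326.9 pc.
M₁ = m₁ − 5 log₁₀ d₁ + 5 = 3.51 − 9.2975 + 5 = -0.7875.
M₂ = 3.61 − 12.5721 + 5 = -3.9621.
L₁/L₂ = 10^(0.4(M₂ − M₁)) = 10^(0.4 × (-3.1746)) = 10^(-1.26984) = 0.053723.

L₁/L₂ = 0.05372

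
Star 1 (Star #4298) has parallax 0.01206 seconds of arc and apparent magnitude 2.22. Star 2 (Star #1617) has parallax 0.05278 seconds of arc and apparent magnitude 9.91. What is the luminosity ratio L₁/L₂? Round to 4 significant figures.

L₁/L₂ = 22820

d₁ = 1/p₁ = 1/0.01206″ = 82.919 pc; d₂ = 1/p₂ = 1/0.05278″ = 18.947 pc.
M₁ = m₁ − 5 log₁₀ d₁ + 5 = 2.22 − 9.5933 + 5 = -2.3733.
M₂ = 9.91 − 6.3877 + 5 = 8.5223.
L₁/L₂ = 10^(0.4(M₂ − M₁)) = 10^(0.4 × 10.8956) = 10^4.35824 = 22816.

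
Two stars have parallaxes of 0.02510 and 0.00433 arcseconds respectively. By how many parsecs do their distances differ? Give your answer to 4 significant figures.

191.1 pc

d_A = 1/0.02510″ = 39.841 pc; d_B = 1/0.004330″ = 230.95 pc.
|d_B − d_A| = |230.95 − 39.841| = 191.11 pc.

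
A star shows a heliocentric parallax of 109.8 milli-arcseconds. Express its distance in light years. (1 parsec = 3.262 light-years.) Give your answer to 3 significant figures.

p = 109.8 milli-arcseconds = 0.1098 arcsec.
d = 1/p = 1/0.1098 = 9.1075 pc.
In light-years: 9.1075 × 3.262 = 29.709 ly.

29.7 light years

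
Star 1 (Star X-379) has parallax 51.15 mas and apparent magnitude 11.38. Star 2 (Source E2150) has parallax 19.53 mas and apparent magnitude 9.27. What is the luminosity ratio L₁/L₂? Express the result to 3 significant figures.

L₁/L₂ = 0.0209

d₁ = 1/p₁ = 1/0.05115″ = 19.55 pc; d₂ = 1/p₂ = 1/0.01953″ = 51.203 pc.
M₁ = m₁ − 5 log₁₀ d₁ + 5 = 11.38 − 6.4557 + 5 = 9.9243.
M₂ = 9.27 − 8.5465 + 5 = 5.7235.
L₁/L₂ = 10^(0.4(M₂ − M₁)) = 10^(0.4 × (-4.2008)) = 10^(-1.68032) = 0.020878.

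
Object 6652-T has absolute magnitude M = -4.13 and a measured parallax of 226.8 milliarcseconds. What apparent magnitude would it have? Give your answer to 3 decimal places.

d = 1/p = 1/0.2268″ = 4.4092 pc.
m − M = 5 log₁₀ d − 5 = 5 log₁₀(4.4092) − 5 = 3.2218 − 5 = -1.7782.
m = M + (m − M) = -4.13 + (-1.7782) = -5.908.

m = -5.908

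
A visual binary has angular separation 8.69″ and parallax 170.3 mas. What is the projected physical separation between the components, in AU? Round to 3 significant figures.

51.0 AU

d = 1/p = 1/0.1703″ = 5.872 pc.
At distance d (pc), an angle of θ arcsec spans θ·d AU: s = 8.69 × 5.872 = 51.028 AU.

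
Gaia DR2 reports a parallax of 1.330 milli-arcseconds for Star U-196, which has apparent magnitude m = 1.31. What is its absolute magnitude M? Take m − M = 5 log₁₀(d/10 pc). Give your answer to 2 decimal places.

d = 1/p = 1/0.001330″ = 751.88 pc.
m − M = 5 log₁₀(751.88) − 5 = 14.3807 − 5 = 9.3807.
M = m − (m − M) = 1.31 − 9.3807 = -8.07.

M = -8.07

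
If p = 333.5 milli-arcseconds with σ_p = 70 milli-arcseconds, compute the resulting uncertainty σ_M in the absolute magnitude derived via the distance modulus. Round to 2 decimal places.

M = m − 5 log₁₀ d + 5 = m + 5 log₁₀ p + 5, so ∂M/∂p = 5/(p ln 10).
σ_M = (5/ln 10) · (σ_p/p) = 2.1715 × 70/333.5 = 2.1715 × 0.2099 = 0.4558.

σ_M = 0.46 mag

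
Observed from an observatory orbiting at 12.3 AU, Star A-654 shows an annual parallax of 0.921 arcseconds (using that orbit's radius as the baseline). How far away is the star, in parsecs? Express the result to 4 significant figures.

13.36 pc

With baseline B (in AU) and parallax p (in arcsec), d = B/p parsecs.
d = 12.3 / 0.921 = 13.355 pc.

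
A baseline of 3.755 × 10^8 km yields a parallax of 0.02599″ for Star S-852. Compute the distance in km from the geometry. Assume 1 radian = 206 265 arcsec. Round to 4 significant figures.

θ = 0.02599″ = 0.02599/206265 = 1.2600 × 10^-7 rad.
d = B/θ = (3.755 × 10^8) / (1.2600 × 10^-7) = 2.9802 × 10^15 km.

2.980 × 10^15 km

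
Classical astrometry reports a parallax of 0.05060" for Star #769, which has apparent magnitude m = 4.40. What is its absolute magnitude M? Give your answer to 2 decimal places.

M = 2.92

d = 1/p = 1/0.05060″ = 19.763 pc.
m − M = 5 log₁₀(19.763) − 5 = 6.4793 − 5 = 1.4793.
M = m − (m − M) = 4.40 − 1.4793 = 2.92.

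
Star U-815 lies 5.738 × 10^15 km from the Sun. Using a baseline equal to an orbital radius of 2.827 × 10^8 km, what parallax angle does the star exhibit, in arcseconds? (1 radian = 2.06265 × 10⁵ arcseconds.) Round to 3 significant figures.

θ ≈ B/d = (2.827 × 10^8) / (5.738 × 10^15) = 4.9268 × 10^-8 rad.
In arcseconds: 4.9268 × 10^-8 × 206265 = 0.010162″.

0.0102 arcsec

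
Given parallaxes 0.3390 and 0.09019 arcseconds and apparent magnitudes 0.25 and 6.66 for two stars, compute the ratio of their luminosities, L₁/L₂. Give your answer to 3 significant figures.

d₁ = 1/p₁ = 1/0.3390″ = 2.9499 pc; d₂ = 1/p₂ = 1/0.09019″ = 11.088 pc.
M₁ = m₁ − 5 log₁₀ d₁ + 5 = 0.25 − 2.3490 + 5 = 2.9010.
M₂ = 6.66 − 5.2243 + 5 = 6.4357.
L₁/L₂ = 10^(0.4(M₂ − M₁)) = 10^(0.4 × 3.5347) = 10^1.41388 = 25.935.

L₁/L₂ = 25.9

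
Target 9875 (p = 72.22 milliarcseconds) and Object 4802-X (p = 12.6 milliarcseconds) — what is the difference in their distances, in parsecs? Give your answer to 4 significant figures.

d_A = 1/0.07222″ = 13.847 pc; d_B = 1/0.01260″ = 79.365 pc.
|d_B − d_A| = |79.365 − 13.847| = 65.518 pc.

65.52 pc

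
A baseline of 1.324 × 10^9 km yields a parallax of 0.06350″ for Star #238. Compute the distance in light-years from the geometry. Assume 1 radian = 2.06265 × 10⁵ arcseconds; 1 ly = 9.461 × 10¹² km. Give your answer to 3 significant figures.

θ = 0.06350″ = 0.06350/206265 = 3.0786 × 10^-7 rad.
d = B/θ = (1.324 × 10^9) / (3.0786 × 10^-7) = 4.3007 × 10^15 km = (4.3007 × 10^15) / (9.461 × 10^12) ly = 454.57 ly.

455 ly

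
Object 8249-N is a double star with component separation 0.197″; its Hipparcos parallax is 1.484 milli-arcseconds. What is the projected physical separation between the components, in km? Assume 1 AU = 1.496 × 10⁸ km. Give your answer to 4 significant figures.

d = 1/p = 1/0.001484″ = 673.85 pc.
At distance d (pc), an angle of θ arcsec spans θ·d AU: s = 0.197 × 673.85 = 132.75 AU.
= 132.75 × 1.496 × 10⁸ km = 1.9859 × 10^10 km.

1.986 × 10^10 km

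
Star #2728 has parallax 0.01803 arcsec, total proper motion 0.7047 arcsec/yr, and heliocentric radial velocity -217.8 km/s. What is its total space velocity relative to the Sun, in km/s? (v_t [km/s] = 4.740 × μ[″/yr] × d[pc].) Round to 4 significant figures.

285.9 km/s

d = 1/p = 1/0.01803″ = 55.463 pc.
v_t = 4.740 μ d = 4.740 × 0.7047 × 55.463 = 185.26 km/s.
v = √(v_r² + v_t²) = √((-217.8)² + 185.26²) = √81758.1 = 285.93 km/s.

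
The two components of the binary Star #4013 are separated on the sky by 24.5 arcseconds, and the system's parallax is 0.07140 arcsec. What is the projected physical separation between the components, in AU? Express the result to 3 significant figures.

d = 1/p = 1/0.07140″ = 14.006 pc.
At distance d (pc), an angle of θ arcsec spans θ·d AU: s = 24.5 × 14.006 = 343.15 AU.

343 AU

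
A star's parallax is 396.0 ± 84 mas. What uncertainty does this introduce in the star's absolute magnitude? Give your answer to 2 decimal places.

σ_M = 0.46 mag

M = m − 5 log₁₀ d + 5 = m + 5 log₁₀ p + 5, so ∂M/∂p = 5/(p ln 10).
σ_M = (5/ln 10) · (σ_p/p) = 2.1715 × 84/396.0 = 2.1715 × 0.21212 = 0.46062.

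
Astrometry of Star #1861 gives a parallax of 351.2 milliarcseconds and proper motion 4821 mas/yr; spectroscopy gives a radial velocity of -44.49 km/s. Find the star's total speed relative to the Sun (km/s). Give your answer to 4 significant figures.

d = 1/p = 1/0.3512″ = 2.8474 pc.
μ = 4821 mas/yr = 4.821 ″/yr.
v_t = 4.740 μ d = 4.740 × 4.821 × 2.8474 = 65.067 km/s.
v = √(v_r² + v_t²) = √((-44.49)² + 65.067²) = √6213.07 = 78.823 km/s.

78.82 km/s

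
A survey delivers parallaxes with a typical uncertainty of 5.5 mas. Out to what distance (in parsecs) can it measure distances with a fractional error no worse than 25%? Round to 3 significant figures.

45.5 pc

σ_d/d = σ_p/p, so the condition is σ_p/p ≤ 0.25, i.e. p ≥ σ_p/0.25.
p_min = 5.5/0.25 = 22 mas = 0.022 arcsec.
d_max = 1/p_min = 1/0.022 = 45.455 pc.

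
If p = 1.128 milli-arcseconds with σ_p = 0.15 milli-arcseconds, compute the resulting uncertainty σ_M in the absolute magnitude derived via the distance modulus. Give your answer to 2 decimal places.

M = m − 5 log₁₀ d + 5 = m + 5 log₁₀ p + 5, so ∂M/∂p = 5/(p ln 10).
σ_M = (5/ln 10) · (σ_p/p) = 2.1715 × 0.15/1.128 = 2.1715 × 0.13298 = 0.28877.

σ_M = 0.29 mag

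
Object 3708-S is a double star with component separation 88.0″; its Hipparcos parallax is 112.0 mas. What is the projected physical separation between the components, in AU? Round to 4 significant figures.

d = 1/p = 1/0.1120″ = 8.9286 pc.
At distance d (pc), an angle of θ arcsec spans θ·d AU: s = 88.0 × 8.9286 = 785.72 AU.

785.7 AU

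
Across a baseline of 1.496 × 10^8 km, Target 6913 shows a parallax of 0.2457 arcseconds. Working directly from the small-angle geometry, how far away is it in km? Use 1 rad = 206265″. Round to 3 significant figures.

θ = 0.2457″ = 0.2457/206265 = 1.1912 × 10^-6 rad.
d = B/θ = (1.496 × 10^8) / (1.1912 × 10^-6) = 1.2559 × 10^14 km.

1.26 × 10^14 km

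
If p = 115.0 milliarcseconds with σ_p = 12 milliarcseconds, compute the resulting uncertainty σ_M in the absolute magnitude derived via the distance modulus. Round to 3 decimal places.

σ_M = 0.227 mag

M = m − 5 log₁₀ d + 5 = m + 5 log₁₀ p + 5, so ∂M/∂p = 5/(p ln 10).
σ_M = (5/ln 10) · (σ_p/p) = 2.1715 × 12/115.0 = 2.1715 × 0.10435 = 0.2266.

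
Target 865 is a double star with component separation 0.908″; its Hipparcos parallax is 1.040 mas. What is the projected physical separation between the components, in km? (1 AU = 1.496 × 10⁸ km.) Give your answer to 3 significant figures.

d = 1/p = 1/0.001040″ = 961.54 pc.
At distance d (pc), an angle of θ arcsec spans θ·d AU: s = 0.908 × 961.54 = 873.08 AU.
= 873.08 × 1.496 × 10⁸ km = 1.3061 × 10^11 km.

1.31 × 10^11 km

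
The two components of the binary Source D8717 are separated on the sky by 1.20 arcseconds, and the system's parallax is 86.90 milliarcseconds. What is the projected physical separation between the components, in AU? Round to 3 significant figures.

d = 1/p = 1/0.08690″ = 11.507 pc.
At distance d (pc), an angle of θ arcsec spans θ·d AU: s = 1.20 × 11.507 = 13.808 AU.

13.8 AU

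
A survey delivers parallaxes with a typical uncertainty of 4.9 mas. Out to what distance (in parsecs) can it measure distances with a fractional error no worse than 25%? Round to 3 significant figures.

51.0 pc

σ_d/d = σ_p/p, so the condition is σ_p/p ≤ 0.25, i.e. p ≥ σ_p/0.25.
p_min = 4.9/0.25 = 19.6 mas = 0.0196 arcsec.
d_max = 1/p_min = 1/0.0196 = 51.02 pc.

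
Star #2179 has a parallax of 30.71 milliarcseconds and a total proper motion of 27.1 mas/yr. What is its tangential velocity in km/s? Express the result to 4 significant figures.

4.183 km/s

d = 1/p = 1/0.03071″ = 32.563 pc.
μ = 27.1 mas/yr = 0.0271 ″/yr.
v_t = 4.74 × μ × d = 4.74 × 0.0271 × 32.563 = 4.1828 km/s.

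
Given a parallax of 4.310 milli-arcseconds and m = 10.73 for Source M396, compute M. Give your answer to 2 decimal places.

d = 1/p = 1/0.004310″ = 232.02 pc.
m − M = 5 log₁₀(232.02) − 5 = 11.8276 − 5 = 6.8276.
M = m − (m − M) = 10.73 − 6.8276 = 3.90.

M = 3.90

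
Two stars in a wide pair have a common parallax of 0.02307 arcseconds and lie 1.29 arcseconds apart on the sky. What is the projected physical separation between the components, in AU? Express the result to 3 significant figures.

55.9 AU

d = 1/p = 1/0.02307″ = 43.346 pc.
At distance d (pc), an angle of θ arcsec spans θ·d AU: s = 1.29 × 43.346 = 55.916 AU.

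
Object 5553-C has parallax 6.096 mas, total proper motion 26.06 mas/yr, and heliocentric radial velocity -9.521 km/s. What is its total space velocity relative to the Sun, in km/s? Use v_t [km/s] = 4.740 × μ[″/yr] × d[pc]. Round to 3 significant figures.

d = 1/p = 1/0.006096″ = 164.04 pc.
μ = 26.06 mas/yr = 0.02606 ″/yr.
v_t = 4.740 μ d = 4.740 × 0.02606 × 164.04 = 20.263 km/s.
v = √(v_r² + v_t²) = √((-9.521)² + 20.263²) = √501.239 = 22.388 km/s.

22.4 km/s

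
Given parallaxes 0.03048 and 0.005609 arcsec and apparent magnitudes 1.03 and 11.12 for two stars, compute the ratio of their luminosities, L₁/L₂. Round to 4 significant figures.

L₁/L₂ = 367.9

d₁ = 1/p₁ = 1/0.03048″ = 32.808 pc; d₂ = 1/p₂ = 1/0.005609″ = 178.28 pc.
M₁ = m₁ − 5 log₁₀ d₁ + 5 = 1.03 − 7.5799 + 5 = -1.5499.
M₂ = 11.12 − 11.2555 + 5 = 4.8645.
L₁/L₂ = 10^(0.4(M₂ − M₁)) = 10^(0.4 × 6.4144) = 10^2.56576 = 367.93.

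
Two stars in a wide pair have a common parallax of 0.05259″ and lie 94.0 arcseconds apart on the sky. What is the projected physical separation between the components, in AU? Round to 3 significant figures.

1790 AU

d = 1/p = 1/0.05259″ = 19.015 pc.
At distance d (pc), an angle of θ arcsec spans θ·d AU: s = 94.0 × 19.015 = 1787.4 AU.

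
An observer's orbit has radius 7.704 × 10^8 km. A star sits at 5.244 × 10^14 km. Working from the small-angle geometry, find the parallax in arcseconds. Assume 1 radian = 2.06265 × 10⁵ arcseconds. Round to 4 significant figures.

θ ≈ B/d = (7.704 × 10^8) / (5.244 × 10^14) = 1.4691 × 10^-6 rad.
In arcseconds: 1.4691 × 10^-6 × 206265 = 0.30302″.

0.3030 arcsec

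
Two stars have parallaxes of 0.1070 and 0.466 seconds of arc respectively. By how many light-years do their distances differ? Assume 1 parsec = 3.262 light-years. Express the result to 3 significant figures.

23.5 ly

d_A = 1/0.1070″ = 9.3458 pc; d_B = 1/0.4660″ = 2.1459 pc.
|d_B − d_A| = |2.1459 − 9.3458| = 7.1999 pc = 7.1999 × 3.262 ly = 23.486 ly.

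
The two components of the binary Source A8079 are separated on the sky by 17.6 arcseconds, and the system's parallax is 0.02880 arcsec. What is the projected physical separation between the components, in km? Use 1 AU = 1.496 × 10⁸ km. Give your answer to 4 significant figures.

d = 1/p = 1/0.02880″ = 34.722 pc.
At distance d (pc), an angle of θ arcsec spans θ·d AU: s = 17.6 × 34.722 = 611.11 AU.
= 611.11 × 1.496 × 10⁸ km = 9.1422 × 10^10 km.

9.142 × 10^10 km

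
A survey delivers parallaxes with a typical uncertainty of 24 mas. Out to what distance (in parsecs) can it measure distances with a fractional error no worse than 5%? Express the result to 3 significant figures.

σ_d/d = σ_p/p, so the condition is σ_p/p ≤ 0.05, i.e. p ≥ σ_p/0.05.
p_min = 24/0.05 = 480 mas = 0.48 arcsec.
d_max = 1/p_min = 1/0.48 = 2.0833 pc.

2.08 pc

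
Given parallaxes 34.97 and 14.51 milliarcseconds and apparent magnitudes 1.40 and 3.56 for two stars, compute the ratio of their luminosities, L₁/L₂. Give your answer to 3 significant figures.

d₁ = 1/p₁ = 1/0.03497″ = 28.596 pc; d₂ = 1/p₂ = 1/0.01451″ = 68.918 pc.
M₁ = m₁ − 5 log₁₀ d₁ + 5 = 1.40 − 7.2815 + 5 = -0.8815.
M₂ = 3.56 − 9.1917 + 5 = -0.6317.
L₁/L₂ = 10^(0.4(M₂ − M₁)) = 10^(0.4 × 0.2498) = 10^0.09992 = 1.2587.

L₁/L₂ = 1.26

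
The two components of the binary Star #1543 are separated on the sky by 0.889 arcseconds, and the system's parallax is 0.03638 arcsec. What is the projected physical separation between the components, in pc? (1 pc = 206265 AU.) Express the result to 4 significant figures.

d = 1/p = 1/0.03638″ = 27.488 pc.
At distance d (pc), an angle of θ arcsec spans θ·d AU: s = 0.889 × 27.488 = 24.437 AU.
= 24.437 / 206265 = 0.00011847 pc.

0.0001185 pc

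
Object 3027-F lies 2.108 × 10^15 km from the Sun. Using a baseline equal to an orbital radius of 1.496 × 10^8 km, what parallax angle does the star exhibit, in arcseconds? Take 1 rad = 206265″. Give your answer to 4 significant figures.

0.01464 arcsec

θ ≈ B/d = (1.496 × 10^8) / (2.108 × 10^15) = 7.0968 × 10^-8 rad.
In arcseconds: 7.0968 × 10^-8 × 206265 = 0.014638″.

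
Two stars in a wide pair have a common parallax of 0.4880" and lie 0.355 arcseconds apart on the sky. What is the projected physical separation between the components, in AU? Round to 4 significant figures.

0.7275 AU

d = 1/p = 1/0.4880″ = 2.0492 pc.
At distance d (pc), an angle of θ arcsec spans θ·d AU: s = 0.355 × 2.0492 = 0.72747 AU.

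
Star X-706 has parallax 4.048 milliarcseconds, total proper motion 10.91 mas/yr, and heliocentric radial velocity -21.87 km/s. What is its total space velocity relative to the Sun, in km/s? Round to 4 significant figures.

d = 1/p = 1/0.004048″ = 247.04 pc.
μ = 10.91 mas/yr = 0.01091 ″/yr.
v_t = 4.740 μ d = 4.740 × 0.01091 × 247.04 = 12.775 km/s.
v = √(v_r² + v_t²) = √((-21.87)² + 12.775²) = √641.498 = 25.328 km/s.

25.33 km/s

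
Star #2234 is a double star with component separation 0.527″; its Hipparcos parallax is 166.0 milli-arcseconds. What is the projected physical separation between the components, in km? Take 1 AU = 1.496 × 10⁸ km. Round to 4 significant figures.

d = 1/p = 1/0.1660″ = 6.0241 pc.
At distance d (pc), an angle of θ arcsec spans θ·d AU: s = 0.527 × 6.0241 = 3.1747 AU.
= 3.1747 × 1.496 × 10⁸ km = 4.7494 × 10^8 km.

4.749 × 10^8 km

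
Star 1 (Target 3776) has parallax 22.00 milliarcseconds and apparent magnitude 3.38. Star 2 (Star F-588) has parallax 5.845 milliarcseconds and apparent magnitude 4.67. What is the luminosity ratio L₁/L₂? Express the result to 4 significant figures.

L₁/L₂ = 0.2316

d₁ = 1/p₁ = 1/0.02200″ = 45.455 pc; d₂ = 1/p₂ = 1/0.005845″ = 171.09 pc.
M₁ = m₁ − 5 log₁₀ d₁ + 5 = 3.38 − 8.2879 + 5 = 0.0921.
M₂ = 4.67 − 11.1661 + 5 = -1.4961.
L₁/L₂ = 10^(0.4(M₂ − M₁)) = 10^(0.4 × (-1.5882)) = 10^(-0.63528) = 0.23159.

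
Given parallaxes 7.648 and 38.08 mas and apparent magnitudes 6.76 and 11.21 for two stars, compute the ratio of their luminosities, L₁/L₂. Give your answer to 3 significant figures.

d₁ = 1/p₁ = 1/0.007648″ = 130.75 pc; d₂ = 1/p₂ = 1/0.03808″ = 26.261 pc.
M₁ = m₁ − 5 log₁₀ d₁ + 5 = 6.76 − 10.5822 + 5 = 1.1778.
M₂ = 11.21 − 7.0966 + 5 = 9.1134.
L₁/L₂ = 10^(0.4(M₂ − M₁)) = 10^(0.4 × 7.9356) = 10^3.17424 = 1493.6.

L₁/L₂ = 1490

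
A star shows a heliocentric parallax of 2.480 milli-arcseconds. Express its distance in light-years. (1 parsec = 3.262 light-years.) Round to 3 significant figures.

p = 2.480 milli-arcseconds = 0.002480 arcsec.
d = 1/p = 1/0.002480 = 403.23 pc.
In light-years: 403.23 × 3.262 = 1315.3 ly.

1320 light years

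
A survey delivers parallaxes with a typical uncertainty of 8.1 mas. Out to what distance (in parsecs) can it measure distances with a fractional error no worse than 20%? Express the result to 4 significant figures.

σ_d/d = σ_p/p, so the condition is σ_p/p ≤ 0.20, i.e. p ≥ σ_p/0.20.
p_min = 8.1/0.20 = 40.5 mas = 0.0405 arcsec.
d_max = 1/p_min = 1/0.0405 = 24.691 pc.

24.69 pc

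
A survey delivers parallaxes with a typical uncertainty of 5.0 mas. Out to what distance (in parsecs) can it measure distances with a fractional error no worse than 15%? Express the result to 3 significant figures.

30.0 pc

σ_d/d = σ_p/p, so the condition is σ_p/p ≤ 0.15, i.e. p ≥ σ_p/0.15.
p_min = 5.0/0.15 = 33.333 mas = 0.033333 arcsec.
d_max = 1/p_min = 1/0.033333 = 30 pc.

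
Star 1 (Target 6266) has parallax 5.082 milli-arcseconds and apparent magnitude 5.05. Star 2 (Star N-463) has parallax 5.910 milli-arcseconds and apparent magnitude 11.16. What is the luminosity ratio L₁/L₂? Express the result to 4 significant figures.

L₁/L₂ = 375.9

d₁ = 1/p₁ = 1/0.005082″ = 196.77 pc; d₂ = 1/p₂ = 1/0.005910″ = 169.2 pc.
M₁ = m₁ − 5 log₁₀ d₁ + 5 = 5.05 − 11.4698 + 5 = -1.4198.
M₂ = 11.16 − 11.1420 + 5 = 5.0180.
L₁/L₂ = 10^(0.4(M₂ − M₁)) = 10^(0.4 × 6.4378) = 10^2.57512 = 375.94.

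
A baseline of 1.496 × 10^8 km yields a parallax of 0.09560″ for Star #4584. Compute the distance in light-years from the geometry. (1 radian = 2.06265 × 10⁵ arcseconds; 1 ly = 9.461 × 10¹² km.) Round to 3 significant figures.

34.1 ly

θ = 0.09560″ = 0.09560/206265 = 4.6348 × 10^-7 rad.
d = B/θ = (1.496 × 10^8) / (4.6348 × 10^-7) = 3.2278 × 10^14 km = (3.2278 × 10^14) / (9.461 × 10^12) ly = 34.117 ly.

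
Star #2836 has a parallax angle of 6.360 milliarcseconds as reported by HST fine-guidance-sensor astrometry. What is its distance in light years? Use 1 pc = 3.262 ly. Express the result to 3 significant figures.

513 light years

p = 6.360 milliarcseconds = 0.006360 arcsec.
d = 1/p = 1/0.006360 = 157.23 pc.
In light-years: 157.23 × 3.262 = 512.88 ly.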